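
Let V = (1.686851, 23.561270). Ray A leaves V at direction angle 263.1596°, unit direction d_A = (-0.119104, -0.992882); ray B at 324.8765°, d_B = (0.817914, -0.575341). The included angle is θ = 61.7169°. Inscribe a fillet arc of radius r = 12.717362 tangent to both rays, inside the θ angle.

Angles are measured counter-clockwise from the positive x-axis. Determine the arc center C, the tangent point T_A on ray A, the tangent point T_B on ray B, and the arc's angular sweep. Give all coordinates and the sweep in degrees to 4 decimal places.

center=(11.7787,0.9139) T_A=(-0.8482,2.4286) T_B=(19.0955,11.3156) sweep=118.2831

bisector direction at 294.0181° = (0.407024,-0.913417)
center distance |VC| = r/sin(θ/2) = 12.717362/sin(30.8585°) = 24.794101
C = V + |VC|·bis = (11.7787,0.9139)
T_A = V + ((C−V)·d_A)·d_A = V + 21.2842·d_A = (-0.8482,2.4286)
T_B = V + ((C−V)·d_B)·d_B = V + 21.2842·d_B = (19.0955,11.3156)
sweep = 180° − θ = 118.2831°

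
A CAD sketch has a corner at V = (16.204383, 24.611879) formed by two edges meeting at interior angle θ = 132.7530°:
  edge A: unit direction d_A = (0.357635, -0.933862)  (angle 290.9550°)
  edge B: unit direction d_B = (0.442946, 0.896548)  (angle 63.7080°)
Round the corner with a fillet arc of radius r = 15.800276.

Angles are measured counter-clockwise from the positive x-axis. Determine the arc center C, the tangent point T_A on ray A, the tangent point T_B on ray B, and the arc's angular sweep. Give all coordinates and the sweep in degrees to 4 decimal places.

bisector direction at 357.3315° = (0.998916,-0.046557)
center distance |VC| = r/sin(θ/2) = 15.800276/sin(66.3765°) = 17.245473
C = V + |VC|·bis = (33.4312,23.8090)
T_A = V + ((C−V)·d_A)·d_A = V + 6.9107·d_A = (18.6759,18.1583)
T_B = V + ((C−V)·d_B)·d_B = V + 6.9107·d_B = (19.2654,30.8076)
sweep = 180° − θ = 47.2470°

center=(33.4312,23.8090) T_A=(18.6759,18.1583) T_B=(19.2654,30.8076) sweep=47.2470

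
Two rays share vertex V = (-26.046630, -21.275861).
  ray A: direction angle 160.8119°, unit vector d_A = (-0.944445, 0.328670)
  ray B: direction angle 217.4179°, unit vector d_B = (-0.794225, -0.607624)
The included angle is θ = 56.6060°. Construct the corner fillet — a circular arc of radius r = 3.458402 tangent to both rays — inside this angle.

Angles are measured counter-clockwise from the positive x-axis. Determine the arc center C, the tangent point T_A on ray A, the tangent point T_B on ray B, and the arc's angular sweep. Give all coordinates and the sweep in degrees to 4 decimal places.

bisector direction at 189.1149° = (-0.987373,-0.158415)
center distance |VC| = r/sin(θ/2) = 3.458402/sin(28.3030°) = 7.294140
C = V + |VC|·bis = (-33.2487,-22.4314)
T_A = V + ((C−V)·d_A)·d_A = V + 6.4221·d_A = (-32.1120,-19.1651)
T_B = V + ((C−V)·d_B)·d_B = V + 6.4221·d_B = (-31.1473,-25.1781)
sweep = 180° − θ = 123.3940°

center=(-33.2487,-22.4314) T_A=(-32.1120,-19.1651) T_B=(-31.1473,-25.1781) sweep=123.3940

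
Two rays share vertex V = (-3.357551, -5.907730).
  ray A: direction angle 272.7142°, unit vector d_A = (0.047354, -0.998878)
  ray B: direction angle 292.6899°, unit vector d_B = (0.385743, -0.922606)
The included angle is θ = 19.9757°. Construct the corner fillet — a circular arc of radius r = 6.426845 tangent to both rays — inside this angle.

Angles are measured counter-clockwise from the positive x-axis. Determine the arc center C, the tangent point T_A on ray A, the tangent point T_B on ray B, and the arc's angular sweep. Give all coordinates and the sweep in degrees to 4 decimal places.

center=(4.7902,-42.0562) T_A=(-1.6294,-42.3605) T_B=(10.7197,-39.5770) sweep=160.0243

bisector direction at 282.7020° = (0.219881,-0.975527)
center distance |VC| = r/sin(θ/2) = 6.426845/sin(9.9878°) = 37.055290
C = V + |VC|·bis = (4.7902,-42.0562)
T_A = V + ((C−V)·d_A)·d_A = V + 36.4937·d_A = (-1.6294,-42.3605)
T_B = V + ((C−V)·d_B)·d_B = V + 36.4937·d_B = (10.7197,-39.5770)
sweep = 180° − θ = 160.0243°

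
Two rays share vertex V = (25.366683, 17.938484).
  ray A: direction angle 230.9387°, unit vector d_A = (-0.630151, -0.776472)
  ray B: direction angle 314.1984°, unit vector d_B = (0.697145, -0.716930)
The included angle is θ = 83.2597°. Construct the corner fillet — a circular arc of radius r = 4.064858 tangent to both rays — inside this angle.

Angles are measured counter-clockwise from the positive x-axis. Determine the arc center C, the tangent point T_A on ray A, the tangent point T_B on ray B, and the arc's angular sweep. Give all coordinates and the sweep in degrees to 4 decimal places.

bisector direction at 272.5686° = (0.044815,-0.998995)
center distance |VC| = r/sin(θ/2) = 4.064858/sin(41.6298°) = 6.118865
C = V + |VC|·bis = (25.6409,11.8258)
T_A = V + ((C−V)·d_A)·d_A = V + 4.5736·d_A = (22.4846,14.3872)
T_B = V + ((C−V)·d_B)·d_B = V + 4.5736·d_B = (28.5551,14.6596)
sweep = 180° − θ = 96.7403°

center=(25.6409,11.8258) T_A=(22.4846,14.3872) T_B=(28.5551,14.6596) sweep=96.7403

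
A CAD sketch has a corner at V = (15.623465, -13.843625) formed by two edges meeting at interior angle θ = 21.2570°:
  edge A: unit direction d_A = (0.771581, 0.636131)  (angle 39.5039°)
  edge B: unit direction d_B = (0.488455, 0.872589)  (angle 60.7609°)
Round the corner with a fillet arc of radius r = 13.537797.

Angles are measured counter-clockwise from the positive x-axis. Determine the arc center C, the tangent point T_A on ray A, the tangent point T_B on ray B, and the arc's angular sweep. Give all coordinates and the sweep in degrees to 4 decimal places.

center=(62.6736,42.4924) T_A=(71.2854,32.0469) T_B=(50.8607,49.1050) sweep=158.7430

bisector direction at 50.1324° = (0.641016,0.767528)
center distance |VC| = r/sin(θ/2) = 13.537797/sin(10.6285°) = 73.399360
C = V + |VC|·bis = (62.6736,42.4924)
T_A = V + ((C−V)·d_A)·d_A = V + 72.1401·d_A = (71.2854,32.0469)
T_B = V + ((C−V)·d_B)·d_B = V + 72.1401·d_B = (50.8607,49.1050)
sweep = 180° − θ = 158.7430°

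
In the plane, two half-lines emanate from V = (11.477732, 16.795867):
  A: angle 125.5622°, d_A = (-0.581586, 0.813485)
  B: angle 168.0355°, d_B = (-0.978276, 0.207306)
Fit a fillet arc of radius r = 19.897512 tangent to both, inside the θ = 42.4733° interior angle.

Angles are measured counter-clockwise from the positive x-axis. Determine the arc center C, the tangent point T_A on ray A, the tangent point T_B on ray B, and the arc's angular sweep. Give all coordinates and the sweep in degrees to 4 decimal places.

bisector direction at 146.7989° = (-0.836753,0.547580)
center distance |VC| = r/sin(θ/2) = 19.897512/sin(21.2367°) = 54.931987
C = V + |VC|·bis = (-34.4868,46.8755)
T_A = V + ((C−V)·d_A)·d_A = V + 51.2017·d_A = (-18.3005,58.4476)
T_B = V + ((C−V)·d_B)·d_B = V + 51.2017·d_B = (-38.6117,27.4103)
sweep = 180° − θ = 137.5267°

center=(-34.4868,46.8755) T_A=(-18.3005,58.4476) T_B=(-38.6117,27.4103) sweep=137.5267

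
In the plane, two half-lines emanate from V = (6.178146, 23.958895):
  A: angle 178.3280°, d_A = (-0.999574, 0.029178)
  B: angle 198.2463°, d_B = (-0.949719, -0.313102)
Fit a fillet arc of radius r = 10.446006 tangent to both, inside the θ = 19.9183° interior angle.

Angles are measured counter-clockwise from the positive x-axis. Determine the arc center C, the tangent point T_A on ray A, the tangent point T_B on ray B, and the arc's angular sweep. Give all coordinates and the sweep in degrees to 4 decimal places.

bisector direction at 188.2871° = (-0.989558,-0.144134)
center distance |VC| = r/sin(θ/2) = 10.446006/sin(9.9591°) = 60.400392
C = V + |VC|·bis = (-53.5916,15.2531)
T_A = V + ((C−V)·d_A)·d_A = V + 59.4902·d_A = (-53.2868,25.6947)
T_B = V + ((C−V)·d_B)·d_B = V + 59.4902·d_B = (-50.3209,5.3324)
sweep = 180° − θ = 160.0817°

center=(-53.5916,15.2531) T_A=(-53.2868,25.6947) T_B=(-50.3209,5.3324) sweep=160.0817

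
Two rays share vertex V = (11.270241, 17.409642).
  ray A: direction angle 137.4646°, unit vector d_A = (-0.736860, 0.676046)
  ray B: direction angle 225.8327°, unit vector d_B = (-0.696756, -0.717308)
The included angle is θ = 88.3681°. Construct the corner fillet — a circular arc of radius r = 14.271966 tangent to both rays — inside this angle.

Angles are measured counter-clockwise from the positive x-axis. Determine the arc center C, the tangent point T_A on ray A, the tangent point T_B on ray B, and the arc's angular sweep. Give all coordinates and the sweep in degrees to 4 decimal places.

center=(-9.1986,16.8205) T_A=(0.4499,27.3369) T_B=(1.0388,6.8764) sweep=91.6319

bisector direction at 181.6487° = (-0.999586,-0.028770)
center distance |VC| = r/sin(θ/2) = 14.271966/sin(44.1840°) = 20.477292
C = V + |VC|·bis = (-9.1986,16.8205)
T_A = V + ((C−V)·d_A)·d_A = V + 14.6844·d_A = (0.4499,27.3369)
T_B = V + ((C−V)·d_B)·d_B = V + 14.6844·d_B = (1.0388,6.8764)
sweep = 180° − θ = 91.6319°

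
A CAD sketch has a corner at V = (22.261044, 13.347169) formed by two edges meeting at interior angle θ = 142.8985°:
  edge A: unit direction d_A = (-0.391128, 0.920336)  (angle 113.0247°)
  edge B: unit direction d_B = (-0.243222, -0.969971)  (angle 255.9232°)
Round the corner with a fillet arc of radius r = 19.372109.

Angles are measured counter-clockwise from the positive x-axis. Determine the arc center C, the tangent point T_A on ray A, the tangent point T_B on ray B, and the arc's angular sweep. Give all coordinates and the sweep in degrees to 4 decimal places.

bisector direction at 184.4740° = (-0.996953,-0.078006)
center distance |VC| = r/sin(θ/2) = 19.372109/sin(71.4493°) = 20.433804
C = V + |VC|·bis = (1.8895,11.7532)
T_A = V + ((C−V)·d_A)·d_A = V + 6.5009·d_A = (19.7184,19.3302)
T_B = V + ((C−V)·d_B)·d_B = V + 6.5009·d_B = (20.6799,7.0415)
sweep = 180° − θ = 37.1015°

center=(1.8895,11.7532) T_A=(19.7184,19.3302) T_B=(20.6799,7.0415) sweep=37.1015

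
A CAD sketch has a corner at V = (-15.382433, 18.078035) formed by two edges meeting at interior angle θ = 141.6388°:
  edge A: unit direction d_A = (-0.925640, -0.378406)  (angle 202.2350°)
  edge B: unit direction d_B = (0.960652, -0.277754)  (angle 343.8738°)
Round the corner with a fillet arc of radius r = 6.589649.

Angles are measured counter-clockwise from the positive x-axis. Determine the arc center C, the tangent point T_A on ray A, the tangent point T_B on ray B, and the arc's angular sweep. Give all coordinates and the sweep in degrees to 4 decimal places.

bisector direction at 273.0544° = (0.053284,-0.998579)
center distance |VC| = r/sin(θ/2) = 6.589649/sin(70.8194°) = 6.976956
C = V + |VC|·bis = (-15.0107,11.1110)
T_A = V + ((C−V)·d_A)·d_A = V + 2.2923·d_A = (-17.5042,17.2106)
T_B = V + ((C−V)·d_B)·d_B = V + 2.2923·d_B = (-13.1804,17.4414)
sweep = 180° − θ = 38.3612°

center=(-15.0107,11.1110) T_A=(-17.5042,17.2106) T_B=(-13.1804,17.4414) sweep=38.3612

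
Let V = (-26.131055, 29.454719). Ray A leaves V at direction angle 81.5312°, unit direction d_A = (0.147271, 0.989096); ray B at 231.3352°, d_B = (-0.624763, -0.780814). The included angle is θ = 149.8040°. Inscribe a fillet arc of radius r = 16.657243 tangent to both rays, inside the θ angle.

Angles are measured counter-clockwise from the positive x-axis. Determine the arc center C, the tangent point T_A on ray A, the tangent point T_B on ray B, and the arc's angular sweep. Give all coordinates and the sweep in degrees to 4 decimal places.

center=(-41.9449,36.3527) T_A=(-25.4692,33.8996) T_B=(-28.9386,25.9459) sweep=30.1960

bisector direction at 156.4332° = (-0.916595,0.399818)
center distance |VC| = r/sin(θ/2) = 16.657243/sin(74.9020°) = 17.252779
C = V + |VC|·bis = (-41.9449,36.3527)
T_A = V + ((C−V)·d_A)·d_A = V + 4.4938·d_A = (-25.4692,33.8996)
T_B = V + ((C−V)·d_B)·d_B = V + 4.4938·d_B = (-28.9386,25.9459)
sweep = 180° − θ = 30.1960°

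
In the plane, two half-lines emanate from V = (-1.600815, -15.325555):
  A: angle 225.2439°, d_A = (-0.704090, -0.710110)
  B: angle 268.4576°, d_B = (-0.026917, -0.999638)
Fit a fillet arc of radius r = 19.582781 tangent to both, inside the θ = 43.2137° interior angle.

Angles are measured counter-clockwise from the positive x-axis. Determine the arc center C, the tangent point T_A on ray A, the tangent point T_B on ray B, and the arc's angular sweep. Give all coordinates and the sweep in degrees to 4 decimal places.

bisector direction at 246.8508° = (-0.393128,-0.919484)
center distance |VC| = r/sin(θ/2) = 19.582781/sin(21.6069°) = 53.180016
C = V + |VC|·bis = (-22.5073,-64.2237)
T_A = V + ((C−V)·d_A)·d_A = V + 49.4432·d_A = (-36.4133,-50.4357)
T_B = V + ((C−V)·d_B)·d_B = V + 49.4432·d_B = (-2.9317,-64.7508)
sweep = 180° − θ = 136.7863°

center=(-22.5073,-64.2237) T_A=(-36.4133,-50.4357) T_B=(-2.9317,-64.7508) sweep=136.7863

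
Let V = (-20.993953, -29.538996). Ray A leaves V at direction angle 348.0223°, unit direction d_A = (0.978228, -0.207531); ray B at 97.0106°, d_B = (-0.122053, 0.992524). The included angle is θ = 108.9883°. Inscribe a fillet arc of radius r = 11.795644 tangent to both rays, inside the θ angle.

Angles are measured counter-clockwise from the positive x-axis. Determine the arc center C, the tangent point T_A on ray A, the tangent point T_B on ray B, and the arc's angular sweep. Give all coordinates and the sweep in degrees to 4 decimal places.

bisector direction at 42.5164° = (0.737083,0.675802)
center distance |VC| = r/sin(θ/2) = 11.795644/sin(54.4941°) = 14.489962
C = V + |VC|·bis = (-10.3136,-19.7467)
T_A = V + ((C−V)·d_A)·d_A = V + 8.4156·d_A = (-12.7616,-31.2855)
T_B = V + ((C−V)·d_B)·d_B = V + 8.4156·d_B = (-22.0211,-21.1863)
sweep = 180° − θ = 71.0117°

center=(-10.3136,-19.7467) T_A=(-12.7616,-31.2855) T_B=(-22.0211,-21.1863) sweep=71.0117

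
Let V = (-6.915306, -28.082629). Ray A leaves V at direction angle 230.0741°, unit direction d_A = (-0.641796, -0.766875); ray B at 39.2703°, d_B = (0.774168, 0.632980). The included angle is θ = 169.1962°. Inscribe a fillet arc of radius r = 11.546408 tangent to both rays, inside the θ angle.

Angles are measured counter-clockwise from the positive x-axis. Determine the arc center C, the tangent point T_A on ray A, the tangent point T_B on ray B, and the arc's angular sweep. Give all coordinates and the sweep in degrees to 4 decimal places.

center=(1.2386,-36.3304) T_A=(-7.6160,-28.9199) T_B=(-6.0700,-27.3915) sweep=10.8038

bisector direction at 314.6722° = (0.703050,-0.711141)
center distance |VC| = r/sin(θ/2) = 11.546408/sin(84.5981°) = 11.597916
C = V + |VC|·bis = (1.2386,-36.3304)
T_A = V + ((C−V)·d_A)·d_A = V + 1.0918·d_A = (-7.6160,-28.9199)
T_B = V + ((C−V)·d_B)·d_B = V + 1.0918·d_B = (-6.0700,-27.3915)
sweep = 180° − θ = 10.8038°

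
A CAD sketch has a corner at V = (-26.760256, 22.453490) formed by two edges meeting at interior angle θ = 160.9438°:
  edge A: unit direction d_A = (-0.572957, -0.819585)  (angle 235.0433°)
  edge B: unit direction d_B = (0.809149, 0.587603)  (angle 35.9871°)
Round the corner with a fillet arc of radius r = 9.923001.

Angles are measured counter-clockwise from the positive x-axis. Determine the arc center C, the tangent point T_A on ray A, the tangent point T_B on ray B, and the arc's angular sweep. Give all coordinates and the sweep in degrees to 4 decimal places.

bisector direction at 315.5152° = (0.713436,-0.700720)
center distance |VC| = r/sin(θ/2) = 9.923001/sin(80.4719°) = 10.061808
C = V + |VC|·bis = (-19.5818,15.4030)
T_A = V + ((C−V)·d_A)·d_A = V + 1.6655·d_A = (-27.7145,21.0884)
T_B = V + ((C−V)·d_B)·d_B = V + 1.6655·d_B = (-25.4126,23.4322)
sweep = 180° − θ = 19.0562°

center=(-19.5818,15.4030) T_A=(-27.7145,21.0884) T_B=(-25.4126,23.4322) sweep=19.0562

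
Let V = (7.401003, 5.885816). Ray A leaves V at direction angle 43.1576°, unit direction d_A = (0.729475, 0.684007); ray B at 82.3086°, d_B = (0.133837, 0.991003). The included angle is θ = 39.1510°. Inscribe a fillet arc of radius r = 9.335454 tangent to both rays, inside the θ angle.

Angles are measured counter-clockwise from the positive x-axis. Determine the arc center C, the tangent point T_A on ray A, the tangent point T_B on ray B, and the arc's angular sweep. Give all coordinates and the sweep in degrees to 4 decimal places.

center=(20.1660,30.6527) T_A=(26.5516,23.8427) T_B=(10.9146,31.9021) sweep=140.8490

bisector direction at 62.7331° = (0.458136,0.888882)
center distance |VC| = r/sin(θ/2) = 9.335454/sin(19.5755°) = 27.862976
C = V + |VC|·bis = (20.1660,30.6527)
T_A = V + ((C−V)·d_A)·d_A = V + 26.2525·d_A = (26.5516,23.8427)
T_B = V + ((C−V)·d_B)·d_B = V + 26.2525·d_B = (10.9146,31.9021)
sweep = 180° − θ = 140.8490°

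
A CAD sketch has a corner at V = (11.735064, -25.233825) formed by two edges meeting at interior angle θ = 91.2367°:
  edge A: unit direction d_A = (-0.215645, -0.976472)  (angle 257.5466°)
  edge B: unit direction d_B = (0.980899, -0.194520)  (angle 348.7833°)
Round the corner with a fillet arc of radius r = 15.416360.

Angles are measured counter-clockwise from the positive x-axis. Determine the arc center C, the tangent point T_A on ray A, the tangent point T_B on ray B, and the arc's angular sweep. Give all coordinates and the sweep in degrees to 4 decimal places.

bisector direction at 303.1649° = (0.547051,-0.837099)
center distance |VC| = r/sin(θ/2) = 15.416360/sin(45.6183°) = 21.570492
C = V + |VC|·bis = (23.5352,-43.2905)
T_A = V + ((C−V)·d_A)·d_A = V + 15.0871·d_A = (8.4816,-39.9660)
T_B = V + ((C−V)·d_B)·d_B = V + 15.0871·d_B = (26.5340,-28.1686)
sweep = 180° − θ = 88.7633°

center=(23.5352,-43.2905) T_A=(8.4816,-39.9660) T_B=(26.5340,-28.1686) sweep=88.7633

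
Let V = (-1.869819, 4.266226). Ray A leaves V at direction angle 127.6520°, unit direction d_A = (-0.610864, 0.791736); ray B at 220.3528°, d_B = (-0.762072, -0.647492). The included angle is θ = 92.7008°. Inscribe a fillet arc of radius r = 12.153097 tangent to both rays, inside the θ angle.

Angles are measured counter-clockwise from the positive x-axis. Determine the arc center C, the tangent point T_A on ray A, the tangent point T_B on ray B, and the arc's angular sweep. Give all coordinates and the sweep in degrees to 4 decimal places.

center=(-18.5738,6.0212) T_A=(-8.9518,13.4451) T_B=(-10.7048,-3.2404) sweep=87.2992

bisector direction at 174.0024° = (-0.994526,0.104487)
center distance |VC| = r/sin(θ/2) = 12.153097/sin(46.3504°) = 16.795914
C = V + |VC|·bis = (-18.5738,6.0212)
T_A = V + ((C−V)·d_A)·d_A = V + 11.5933·d_A = (-8.9518,13.4451)
T_B = V + ((C−V)·d_B)·d_B = V + 11.5933·d_B = (-10.7048,-3.2404)
sweep = 180° − θ = 87.2992°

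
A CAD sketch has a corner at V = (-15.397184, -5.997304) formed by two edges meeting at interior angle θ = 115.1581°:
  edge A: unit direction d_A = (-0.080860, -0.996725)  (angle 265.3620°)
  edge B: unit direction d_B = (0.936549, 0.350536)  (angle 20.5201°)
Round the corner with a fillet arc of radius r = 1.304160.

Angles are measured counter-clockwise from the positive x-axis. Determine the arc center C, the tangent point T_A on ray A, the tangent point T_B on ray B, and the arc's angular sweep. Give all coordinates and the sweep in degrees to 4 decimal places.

bisector direction at 322.9411° = (0.798016,-0.602636)
center distance |VC| = r/sin(θ/2) = 1.304160/sin(57.5791°) = 1.544972
C = V + |VC|·bis = (-14.1643,-6.9284)
T_A = V + ((C−V)·d_A)·d_A = V + 0.8283·d_A = (-15.4642,-6.8229)
T_B = V + ((C−V)·d_B)·d_B = V + 0.8283·d_B = (-14.6214,-5.7070)
sweep = 180° − θ = 64.8419°

center=(-14.1643,-6.9284) T_A=(-15.4642,-6.8229) T_B=(-14.6214,-5.7070) sweep=64.8419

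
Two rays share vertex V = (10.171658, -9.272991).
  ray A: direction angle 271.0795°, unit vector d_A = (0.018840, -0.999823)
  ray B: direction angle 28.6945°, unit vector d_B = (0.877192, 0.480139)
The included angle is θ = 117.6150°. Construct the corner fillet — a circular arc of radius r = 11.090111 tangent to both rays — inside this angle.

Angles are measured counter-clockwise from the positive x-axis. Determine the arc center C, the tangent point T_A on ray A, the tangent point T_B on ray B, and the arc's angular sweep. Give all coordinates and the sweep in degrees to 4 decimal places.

center=(21.3863,-15.7773) T_A=(10.2982,-15.9862) T_B=(16.0615,-6.0491) sweep=62.3850

bisector direction at 329.8870° = (0.865038,-0.501707)
center distance |VC| = r/sin(θ/2) = 11.090111/sin(58.8075°) = 12.964339
C = V + |VC|·bis = (21.3863,-15.7773)
T_A = V + ((C−V)·d_A)·d_A = V + 6.7144·d_A = (10.2982,-15.9862)
T_B = V + ((C−V)·d_B)·d_B = V + 6.7144·d_B = (16.0615,-6.0491)
sweep = 180° − θ = 62.3850°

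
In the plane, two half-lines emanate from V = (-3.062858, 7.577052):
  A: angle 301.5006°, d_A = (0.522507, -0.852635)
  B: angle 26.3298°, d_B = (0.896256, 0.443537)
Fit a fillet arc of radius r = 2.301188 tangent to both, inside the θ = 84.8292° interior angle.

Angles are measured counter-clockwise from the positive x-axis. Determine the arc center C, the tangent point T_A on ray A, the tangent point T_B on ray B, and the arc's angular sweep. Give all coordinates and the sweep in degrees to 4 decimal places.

center=(0.2153,6.6318) T_A=(-1.7467,5.4294) T_B=(-0.8053,8.6942) sweep=95.1708

bisector direction at 343.9152° = (0.960853,-0.277060)
center distance |VC| = r/sin(θ/2) = 2.301188/sin(42.4146°) = 3.411742
C = V + |VC|·bis = (0.2153,6.6318)
T_A = V + ((C−V)·d_A)·d_A = V + 2.5188·d_A = (-1.7467,5.4294)
T_B = V + ((C−V)·d_B)·d_B = V + 2.5188·d_B = (-0.8053,8.6942)
sweep = 180° − θ = 95.1708°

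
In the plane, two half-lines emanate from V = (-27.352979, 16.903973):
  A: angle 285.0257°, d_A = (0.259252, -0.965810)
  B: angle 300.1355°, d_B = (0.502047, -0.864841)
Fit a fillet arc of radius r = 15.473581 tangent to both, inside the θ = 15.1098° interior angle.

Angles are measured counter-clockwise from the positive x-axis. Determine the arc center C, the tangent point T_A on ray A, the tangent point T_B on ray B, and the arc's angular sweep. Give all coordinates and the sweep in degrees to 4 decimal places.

center=(17.8384,-91.7650) T_A=(2.8939,-95.7766) T_B=(31.2206,-83.9966) sweep=164.8902

bisector direction at 292.5806° = (0.383983,-0.923340)
center distance |VC| = r/sin(θ/2) = 15.473581/sin(7.5549°) = 117.691189
C = V + |VC|·bis = (17.8384,-91.7650)
T_A = V + ((C−V)·d_A)·d_A = V + 116.6696·d_A = (2.8939,-95.7766)
T_B = V + ((C−V)·d_B)·d_B = V + 116.6696·d_B = (31.2206,-83.9966)
sweep = 180° − θ = 164.8902°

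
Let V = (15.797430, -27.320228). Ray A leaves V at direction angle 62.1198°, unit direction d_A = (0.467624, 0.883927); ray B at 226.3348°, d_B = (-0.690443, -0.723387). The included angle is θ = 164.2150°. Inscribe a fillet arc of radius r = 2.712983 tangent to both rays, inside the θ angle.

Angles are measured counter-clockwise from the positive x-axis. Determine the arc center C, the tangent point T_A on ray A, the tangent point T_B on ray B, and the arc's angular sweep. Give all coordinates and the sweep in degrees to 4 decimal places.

center=(13.5752,-25.7191) T_A=(15.9733,-26.9878) T_B=(15.5378,-27.5923) sweep=15.7850

bisector direction at 144.2273° = (-0.811342,0.584571)
center distance |VC| = r/sin(θ/2) = 2.712983/sin(82.1075°) = 2.738928
C = V + |VC|·bis = (13.5752,-25.7191)
T_A = V + ((C−V)·d_A)·d_A = V + 0.3761·d_A = (15.9733,-26.9878)
T_B = V + ((C−V)·d_B)·d_B = V + 0.3761·d_B = (15.5378,-27.5923)
sweep = 180° − θ = 15.7850°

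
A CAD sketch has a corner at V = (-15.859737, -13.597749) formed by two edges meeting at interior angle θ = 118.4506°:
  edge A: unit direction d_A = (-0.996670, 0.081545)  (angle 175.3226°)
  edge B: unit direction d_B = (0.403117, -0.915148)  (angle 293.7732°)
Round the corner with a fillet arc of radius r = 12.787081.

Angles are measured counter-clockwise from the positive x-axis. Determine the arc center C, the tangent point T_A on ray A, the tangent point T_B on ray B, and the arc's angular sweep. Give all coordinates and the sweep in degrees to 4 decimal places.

bisector direction at 234.5479° = (-0.580022,-0.814601)
center distance |VC| = r/sin(θ/2) = 12.787081/sin(59.2253°) = 14.882787
C = V + |VC|·bis = (-24.4921,-25.7213)
T_A = V + ((C−V)·d_A)·d_A = V + 7.6150·d_A = (-23.4494,-12.9768)
T_B = V + ((C−V)·d_B)·d_B = V + 7.6150·d_B = (-12.7900,-20.5666)
sweep = 180° − θ = 61.5494°

center=(-24.4921,-25.7213) T_A=(-23.4494,-12.9768) T_B=(-12.7900,-20.5666) sweep=61.5494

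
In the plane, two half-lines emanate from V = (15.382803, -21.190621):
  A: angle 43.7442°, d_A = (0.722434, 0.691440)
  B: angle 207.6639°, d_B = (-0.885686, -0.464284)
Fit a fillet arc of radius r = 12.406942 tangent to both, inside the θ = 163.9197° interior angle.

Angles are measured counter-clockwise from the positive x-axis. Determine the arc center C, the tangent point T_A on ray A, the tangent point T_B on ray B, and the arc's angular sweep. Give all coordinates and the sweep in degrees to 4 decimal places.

center=(8.0702,-11.0156) T_A=(16.6489,-19.9788) T_B=(13.8306,-22.0043) sweep=16.0803

bisector direction at 125.7040° = (-0.583599,0.812042)
center distance |VC| = r/sin(θ/2) = 12.406942/sin(81.9599°) = 12.530109
C = V + |VC|·bis = (8.0702,-11.0156)
T_A = V + ((C−V)·d_A)·d_A = V + 1.7525·d_A = (16.6489,-19.9788)
T_B = V + ((C−V)·d_B)·d_B = V + 1.7525·d_B = (13.8306,-22.0043)
sweep = 180° − θ = 16.0803°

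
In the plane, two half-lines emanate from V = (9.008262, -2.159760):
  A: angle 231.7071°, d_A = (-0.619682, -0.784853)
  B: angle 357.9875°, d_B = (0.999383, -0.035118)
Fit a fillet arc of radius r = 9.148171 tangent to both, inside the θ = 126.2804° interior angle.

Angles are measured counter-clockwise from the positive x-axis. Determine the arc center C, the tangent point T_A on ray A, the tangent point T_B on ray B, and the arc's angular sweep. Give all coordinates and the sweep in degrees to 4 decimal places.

bisector direction at 294.8473° = (0.420201,-0.907431)
center distance |VC| = r/sin(θ/2) = 9.148171/sin(63.1402°) = 10.254478
C = V + |VC|·bis = (13.3172,-11.4650)
T_A = V + ((C−V)·d_A)·d_A = V + 4.6331·d_A = (6.1372,-5.7960)
T_B = V + ((C−V)·d_B)·d_B = V + 4.6331·d_B = (13.6385,-2.3225)
sweep = 180° − θ = 53.7196°

center=(13.3172,-11.4650) T_A=(6.1372,-5.7960) T_B=(13.6385,-2.3225) sweep=53.7196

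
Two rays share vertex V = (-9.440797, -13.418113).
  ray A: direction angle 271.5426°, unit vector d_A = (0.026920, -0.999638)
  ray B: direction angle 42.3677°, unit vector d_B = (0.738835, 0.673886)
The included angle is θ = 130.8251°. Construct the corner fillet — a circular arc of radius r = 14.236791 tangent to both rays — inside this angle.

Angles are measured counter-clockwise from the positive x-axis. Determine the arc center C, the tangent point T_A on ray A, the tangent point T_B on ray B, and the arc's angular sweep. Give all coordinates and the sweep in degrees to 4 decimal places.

center=(4.9662,-19.5468) T_A=(-9.2654,-19.9301) T_B=(-4.6278,-9.0282) sweep=49.1749

bisector direction at 336.9552° = (0.920199,-0.391452)
center distance |VC| = r/sin(θ/2) = 14.236791/sin(65.4125°) = 15.656400
C = V + |VC|·bis = (4.9662,-19.5468)
T_A = V + ((C−V)·d_A)·d_A = V + 6.5143·d_A = (-9.2654,-19.9301)
T_B = V + ((C−V)·d_B)·d_B = V + 6.5143·d_B = (-4.6278,-9.0282)
sweep = 180° − θ = 49.1749°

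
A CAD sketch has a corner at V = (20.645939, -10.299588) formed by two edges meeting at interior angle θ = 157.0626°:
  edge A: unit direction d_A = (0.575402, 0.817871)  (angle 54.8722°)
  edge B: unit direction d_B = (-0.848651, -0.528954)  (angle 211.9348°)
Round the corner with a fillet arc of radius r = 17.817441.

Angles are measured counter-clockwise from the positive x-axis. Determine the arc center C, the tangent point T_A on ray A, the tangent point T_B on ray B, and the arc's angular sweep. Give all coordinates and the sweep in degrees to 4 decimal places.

center=(8.1536,2.9091) T_A=(22.7259,-7.3431) T_B=(17.5782,-12.2117) sweep=22.9374

bisector direction at 133.4035° = (-0.687132,0.726533)
center distance |VC| = r/sin(θ/2) = 17.817441/sin(78.5313°) = 18.180441
C = V + |VC|·bis = (8.1536,2.9091)
T_A = V + ((C−V)·d_A)·d_A = V + 3.6149·d_A = (22.7259,-7.3431)
T_B = V + ((C−V)·d_B)·d_B = V + 3.6149·d_B = (17.5782,-12.2117)
sweep = 180° − θ = 22.9374°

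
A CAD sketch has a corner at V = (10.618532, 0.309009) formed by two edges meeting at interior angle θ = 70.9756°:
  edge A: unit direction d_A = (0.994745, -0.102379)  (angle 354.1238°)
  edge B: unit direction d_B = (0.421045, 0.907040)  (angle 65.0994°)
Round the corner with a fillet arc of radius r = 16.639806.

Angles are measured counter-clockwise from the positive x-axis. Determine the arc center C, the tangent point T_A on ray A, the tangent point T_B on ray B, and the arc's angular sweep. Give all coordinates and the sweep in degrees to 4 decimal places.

center=(35.5381,14.4720) T_A=(33.8346,-2.0804) T_B=(20.4452,21.4781) sweep=109.0244

bisector direction at 29.6116° = (0.869395,0.494118)
center distance |VC| = r/sin(θ/2) = 16.639806/sin(35.4878°) = 28.663149
C = V + |VC|·bis = (35.5381,14.4720)
T_A = V + ((C−V)·d_A)·d_A = V + 23.3387·d_A = (33.8346,-2.0804)
T_B = V + ((C−V)·d_B)·d_B = V + 23.3387·d_B = (20.4452,21.4781)
sweep = 180° − θ = 109.0244°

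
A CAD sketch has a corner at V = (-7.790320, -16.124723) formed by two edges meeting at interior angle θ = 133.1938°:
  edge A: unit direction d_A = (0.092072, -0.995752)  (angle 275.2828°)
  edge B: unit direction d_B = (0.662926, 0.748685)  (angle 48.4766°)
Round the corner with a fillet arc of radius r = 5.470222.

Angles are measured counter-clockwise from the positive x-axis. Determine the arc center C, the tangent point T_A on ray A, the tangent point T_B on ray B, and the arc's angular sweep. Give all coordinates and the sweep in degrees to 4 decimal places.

center=(-2.1254,-17.9785) T_A=(-7.5723,-18.4822) T_B=(-6.2208,-14.3522) sweep=46.8062

bisector direction at 341.8797° = (0.950406,-0.311013)
center distance |VC| = r/sin(θ/2) = 5.470222/sin(66.5969°) = 5.960580
C = V + |VC|·bis = (-2.1254,-17.9785)
T_A = V + ((C−V)·d_A)·d_A = V + 2.3675·d_A = (-7.5723,-18.4822)
T_B = V + ((C−V)·d_B)·d_B = V + 2.3675·d_B = (-6.2208,-14.3522)
sweep = 180° − θ = 46.8062°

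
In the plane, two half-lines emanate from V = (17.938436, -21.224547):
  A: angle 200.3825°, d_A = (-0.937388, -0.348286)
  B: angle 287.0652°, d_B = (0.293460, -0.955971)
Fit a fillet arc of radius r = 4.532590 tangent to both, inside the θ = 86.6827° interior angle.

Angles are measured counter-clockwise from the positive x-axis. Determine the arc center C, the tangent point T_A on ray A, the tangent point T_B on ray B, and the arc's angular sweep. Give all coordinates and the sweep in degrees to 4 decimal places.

bisector direction at 243.7238° = (-0.442698,-0.896671)
center distance |VC| = r/sin(θ/2) = 4.532590/sin(43.3413°) = 6.603968
C = V + |VC|·bis = (15.0149,-27.1461)
T_A = V + ((C−V)·d_A)·d_A = V + 4.8029·d_A = (13.4362,-22.8973)
T_B = V + ((C−V)·d_B)·d_B = V + 4.8029·d_B = (19.3479,-25.8160)
sweep = 180° − θ = 93.3173°

center=(15.0149,-27.1461) T_A=(13.4362,-22.8973) T_B=(19.3479,-25.8160) sweep=93.3173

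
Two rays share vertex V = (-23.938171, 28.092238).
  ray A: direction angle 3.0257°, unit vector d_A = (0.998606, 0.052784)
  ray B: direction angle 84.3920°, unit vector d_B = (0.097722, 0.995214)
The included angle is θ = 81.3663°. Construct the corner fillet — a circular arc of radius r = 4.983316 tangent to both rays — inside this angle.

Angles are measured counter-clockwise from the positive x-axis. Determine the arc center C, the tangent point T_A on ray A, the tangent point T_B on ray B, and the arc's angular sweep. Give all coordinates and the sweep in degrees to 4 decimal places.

bisector direction at 43.7088° = (0.722860,0.690994)
center distance |VC| = r/sin(θ/2) = 4.983316/sin(40.6831°) = 7.644583
C = V + |VC|·bis = (-18.4122,33.3746)
T_A = V + ((C−V)·d_A)·d_A = V + 5.7971·d_A = (-18.1492,28.3982)
T_B = V + ((C−V)·d_B)·d_B = V + 5.7971·d_B = (-23.3717,33.8616)
sweep = 180° − θ = 98.6337°

center=(-18.4122,33.3746) T_A=(-18.1492,28.3982) T_B=(-23.3717,33.8616) sweep=98.6337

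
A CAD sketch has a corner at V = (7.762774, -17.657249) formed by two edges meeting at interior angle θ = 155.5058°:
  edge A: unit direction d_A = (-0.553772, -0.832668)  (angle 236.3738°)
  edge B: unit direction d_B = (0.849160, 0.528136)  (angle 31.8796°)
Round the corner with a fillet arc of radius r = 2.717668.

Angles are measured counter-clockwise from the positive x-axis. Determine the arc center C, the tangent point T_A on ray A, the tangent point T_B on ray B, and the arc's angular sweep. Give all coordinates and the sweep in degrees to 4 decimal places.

bisector direction at 314.1267° = (0.696247,-0.717802)
center distance |VC| = r/sin(θ/2) = 2.717668/sin(77.7529°) = 2.780957
C = V + |VC|·bis = (9.6990,-19.6534)
T_A = V + ((C−V)·d_A)·d_A = V + 0.5899·d_A = (7.4361,-18.1485)
T_B = V + ((C−V)·d_B)·d_B = V + 0.5899·d_B = (8.2637,-17.3457)
sweep = 180° − θ = 24.4942°

center=(9.6990,-19.6534) T_A=(7.4361,-18.1485) T_B=(8.2637,-17.3457) sweep=24.4942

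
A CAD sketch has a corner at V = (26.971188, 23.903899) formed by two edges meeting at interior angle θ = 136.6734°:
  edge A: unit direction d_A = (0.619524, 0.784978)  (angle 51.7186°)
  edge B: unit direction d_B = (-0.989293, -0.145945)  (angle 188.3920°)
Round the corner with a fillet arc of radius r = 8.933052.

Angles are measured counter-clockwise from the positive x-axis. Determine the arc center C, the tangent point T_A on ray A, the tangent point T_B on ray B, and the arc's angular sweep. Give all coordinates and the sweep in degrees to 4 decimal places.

bisector direction at 120.0553° = (-0.500836,0.865542)
center distance |VC| = r/sin(θ/2) = 8.933052/sin(68.3367°) = 9.611952
C = V + |VC|·bis = (22.1572,32.2235)
T_A = V + ((C−V)·d_A)·d_A = V + 3.5483·d_A = (29.1694,26.6892)
T_B = V + ((C−V)·d_B)·d_B = V + 3.5483·d_B = (23.4609,23.3860)
sweep = 180° − θ = 43.3266°

center=(22.1572,32.2235) T_A=(29.1694,26.6892) T_B=(23.4609,23.3860) sweep=43.3266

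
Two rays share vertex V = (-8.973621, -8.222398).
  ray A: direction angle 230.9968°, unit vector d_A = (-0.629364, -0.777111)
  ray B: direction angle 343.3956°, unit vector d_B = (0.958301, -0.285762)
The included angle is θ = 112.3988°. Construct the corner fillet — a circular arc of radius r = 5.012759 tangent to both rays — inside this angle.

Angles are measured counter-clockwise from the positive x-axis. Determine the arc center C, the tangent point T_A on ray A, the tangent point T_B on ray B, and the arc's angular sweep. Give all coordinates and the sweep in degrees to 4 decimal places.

bisector direction at 287.1962° = (0.295645,-0.955298)
center distance |VC| = r/sin(θ/2) = 5.012759/sin(56.1994°) = 6.032356
C = V + |VC|·bis = (-7.1902,-13.9851)
T_A = V + ((C−V)·d_A)·d_A = V + 3.3558·d_A = (-11.0857,-10.8302)
T_B = V + ((C−V)·d_B)·d_B = V + 3.3558·d_B = (-5.7577,-9.1814)
sweep = 180° − θ = 67.6012°

center=(-7.1902,-13.9851) T_A=(-11.0857,-10.8302) T_B=(-5.7577,-9.1814) sweep=67.6012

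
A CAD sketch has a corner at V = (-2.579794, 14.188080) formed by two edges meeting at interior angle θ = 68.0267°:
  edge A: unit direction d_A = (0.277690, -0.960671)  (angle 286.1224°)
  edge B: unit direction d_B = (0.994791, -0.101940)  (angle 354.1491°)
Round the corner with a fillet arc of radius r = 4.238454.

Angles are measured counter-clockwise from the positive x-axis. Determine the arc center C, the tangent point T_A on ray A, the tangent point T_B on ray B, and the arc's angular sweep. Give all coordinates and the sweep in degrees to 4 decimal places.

center=(3.2360,9.3315) T_A=(-0.8357,8.1545) T_B=(3.6681,13.5478) sweep=111.9733

bisector direction at 320.1358° = (0.767565,-0.640971)
center distance |VC| = r/sin(θ/2) = 4.238454/sin(34.0134°) = 7.576975
C = V + |VC|·bis = (3.2360,9.3315)
T_A = V + ((C−V)·d_A)·d_A = V + 6.2806·d_A = (-0.8357,8.1545)
T_B = V + ((C−V)·d_B)·d_B = V + 6.2806·d_B = (3.6681,13.5478)
sweep = 180° − θ = 111.9733°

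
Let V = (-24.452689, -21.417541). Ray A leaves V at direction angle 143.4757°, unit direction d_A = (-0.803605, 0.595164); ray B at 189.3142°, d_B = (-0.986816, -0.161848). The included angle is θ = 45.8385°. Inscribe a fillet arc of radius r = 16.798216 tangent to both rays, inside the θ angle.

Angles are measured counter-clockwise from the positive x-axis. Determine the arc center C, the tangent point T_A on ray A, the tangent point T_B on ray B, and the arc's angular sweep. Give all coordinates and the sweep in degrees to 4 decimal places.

center=(-66.3773,-11.2710) T_A=(-56.3797,2.2281) T_B=(-63.6586,-27.8477) sweep=134.1615

bisector direction at 166.3950° = (-0.971940,0.235228)
center distance |VC| = r/sin(θ/2) = 16.798216/sin(22.9193°) = 43.135013
C = V + |VC|·bis = (-66.3773,-11.2710)
T_A = V + ((C−V)·d_A)·d_A = V + 39.7297·d_A = (-56.3797,2.2281)
T_B = V + ((C−V)·d_B)·d_B = V + 39.7297·d_B = (-63.6586,-27.8477)
sweep = 180° − θ = 134.1615°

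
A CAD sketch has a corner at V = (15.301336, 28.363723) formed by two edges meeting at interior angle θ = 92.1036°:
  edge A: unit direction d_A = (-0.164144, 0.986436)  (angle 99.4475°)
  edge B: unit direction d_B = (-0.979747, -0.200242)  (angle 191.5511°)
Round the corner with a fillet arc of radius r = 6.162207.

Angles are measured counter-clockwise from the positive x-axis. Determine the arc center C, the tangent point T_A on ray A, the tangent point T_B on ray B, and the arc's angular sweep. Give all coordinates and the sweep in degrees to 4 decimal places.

bisector direction at 145.4993° = (-0.824119,0.566416)
center distance |VC| = r/sin(θ/2) = 6.162207/sin(46.0518°) = 8.559007
C = V + |VC|·bis = (8.2477,33.2117)
T_A = V + ((C−V)·d_A)·d_A = V + 5.9400·d_A = (14.3263,34.2232)
T_B = V + ((C−V)·d_B)·d_B = V + 5.9400·d_B = (9.4816,27.1743)
sweep = 180° − θ = 87.8964°

center=(8.2477,33.2117) T_A=(14.3263,34.2232) T_B=(9.4816,27.1743) sweep=87.8964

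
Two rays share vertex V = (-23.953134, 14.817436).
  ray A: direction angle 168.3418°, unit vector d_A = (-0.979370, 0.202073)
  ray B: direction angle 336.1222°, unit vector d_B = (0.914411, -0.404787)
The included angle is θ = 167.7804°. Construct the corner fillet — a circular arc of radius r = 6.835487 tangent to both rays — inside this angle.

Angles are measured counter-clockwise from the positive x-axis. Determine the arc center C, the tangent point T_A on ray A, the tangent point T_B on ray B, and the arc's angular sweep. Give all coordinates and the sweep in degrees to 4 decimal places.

bisector direction at 252.2320° = (-0.305163,-0.952300)
center distance |VC| = r/sin(θ/2) = 6.835487/sin(83.8902°) = 6.874536
C = V + |VC|·bis = (-26.0510,8.2708)
T_A = V + ((C−V)·d_A)·d_A = V + 0.7317·d_A = (-24.6697,14.9653)
T_B = V + ((C−V)·d_B)·d_B = V + 0.7317·d_B = (-23.2841,14.5213)
sweep = 180° − θ = 12.2196°

center=(-26.0510,8.2708) T_A=(-24.6697,14.9653) T_B=(-23.2841,14.5213) sweep=12.2196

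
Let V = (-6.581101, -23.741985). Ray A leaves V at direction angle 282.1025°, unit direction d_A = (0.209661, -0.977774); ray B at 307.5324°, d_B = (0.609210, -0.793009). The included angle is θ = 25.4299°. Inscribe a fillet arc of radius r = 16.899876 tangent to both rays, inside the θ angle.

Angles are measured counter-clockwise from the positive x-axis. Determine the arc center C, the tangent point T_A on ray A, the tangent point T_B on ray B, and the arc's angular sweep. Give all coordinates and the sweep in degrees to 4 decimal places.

center=(25.6467,-93.4336) T_A=(9.1224,-96.9768) T_B=(39.0484,-83.1380) sweep=154.5701

bisector direction at 294.8175° = (0.419729,-0.907650)
center distance |VC| = r/sin(θ/2) = 16.899876/sin(12.7149°) = 76.782459
C = V + |VC|·bis = (25.6467,-93.4336)
T_A = V + ((C−V)·d_A)·d_A = V + 74.8995·d_A = (9.1224,-96.9768)
T_B = V + ((C−V)·d_B)·d_B = V + 74.8995·d_B = (39.0484,-83.1380)
sweep = 180° − θ = 154.5701°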